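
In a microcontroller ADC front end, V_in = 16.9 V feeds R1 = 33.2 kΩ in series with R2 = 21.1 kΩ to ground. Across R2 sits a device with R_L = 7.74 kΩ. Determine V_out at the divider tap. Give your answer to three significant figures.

V_out ≈ 2.46 V

First combine the lower leg with the load: R2 ‖ R_L = 5.663 kΩ.
Now apply the divider: V_out = 16.9 × 0.1457 = 2.463 V.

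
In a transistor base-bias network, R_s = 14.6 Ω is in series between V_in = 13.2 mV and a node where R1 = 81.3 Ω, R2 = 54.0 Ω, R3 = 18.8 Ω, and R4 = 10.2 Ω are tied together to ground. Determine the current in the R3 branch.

Equivalent of the parallel group: R_p = 5.493 Ω.
V_A by voltage divider: V_A = 13.2 × 5.493/(14.6 + 5.493) = 3.609 mV.
I(R3) = V_A / R3 = 3.609/18.8 = 0.1919 mA.

I ≈ 0.192 mA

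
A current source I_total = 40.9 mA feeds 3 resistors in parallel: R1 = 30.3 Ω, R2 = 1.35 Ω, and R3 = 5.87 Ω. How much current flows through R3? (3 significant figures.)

ΣG = 1/30.3 + 1/1.35 + 1/5.87 = 0.9441.
Current divider: I(R3) = I_total · G_k/ΣG = 40.9 × (0.1704/0.9441) = 40.9 × 0.1804 = 7.380 mA.

I ≈ 7.38 mA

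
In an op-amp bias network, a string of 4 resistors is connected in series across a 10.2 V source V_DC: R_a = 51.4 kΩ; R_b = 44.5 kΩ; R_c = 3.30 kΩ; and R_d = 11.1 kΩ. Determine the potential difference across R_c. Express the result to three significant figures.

V ≈ 0.305 V

ΣR = 51.4 + 44.5 + 3.30 + 11.1 = 110.3 kΩ.
Voltage divider: V = V_DC · (3.300 / 110.3) = 10.2 × 0.02992 = 0.3052 V.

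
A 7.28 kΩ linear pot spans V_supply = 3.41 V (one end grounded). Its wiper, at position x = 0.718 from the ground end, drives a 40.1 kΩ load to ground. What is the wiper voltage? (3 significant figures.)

V_out ≈ 2.36 V

The pot divides into 2.053 kΩ above the wiper and 5.227 kΩ below.
Lower segment in parallel with the load: 5.227 ‖ 40.1 = 4.624 kΩ.
Then V_out = V_supply · 4.624/(2.053 + 4.624) = 2.362 V.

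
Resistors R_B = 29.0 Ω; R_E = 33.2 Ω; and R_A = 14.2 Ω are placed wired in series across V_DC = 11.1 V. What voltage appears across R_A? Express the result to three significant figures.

Total series resistance ΣR = 29.0 + 33.2 + 14.2 = 76.40 Ω.
By the voltage-divider rule, V = 11.1 × 14.20/76.40 = 2.063 V.

V ≈ 2.06 V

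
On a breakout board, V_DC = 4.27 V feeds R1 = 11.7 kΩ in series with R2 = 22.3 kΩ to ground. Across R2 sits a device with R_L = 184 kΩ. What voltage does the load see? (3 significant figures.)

V_out ≈ 2.69 V

First combine the lower leg with the load: R2 ‖ R_L = 19.89 kΩ.
Then V_out = V_DC · R2'/(R1 + R2') = 4.27 × 19.89/31.59 = 2.688 V.
(Unloaded it would be 2.80 V; the load pulls it down.)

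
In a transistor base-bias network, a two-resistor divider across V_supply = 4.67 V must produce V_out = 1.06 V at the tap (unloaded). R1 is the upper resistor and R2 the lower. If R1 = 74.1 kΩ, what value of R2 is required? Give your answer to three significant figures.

The divider ratio is R2/(R1+R2) = 1.06/4.67 = 0.2270.
Rearranging, R2 = R1·k/(1−k) = 74.1 × 0.2936 = 21.76 kΩ.

R2 ≈ 21.8 kΩ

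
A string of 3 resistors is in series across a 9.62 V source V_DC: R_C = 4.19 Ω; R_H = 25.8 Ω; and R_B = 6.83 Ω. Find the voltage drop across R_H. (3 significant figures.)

Total series resistance ΣR = 4.19 + 25.8 + 6.83 = 36.82 Ω.
By the voltage-divider rule, V = 9.62 × 25.80/36.82 = 6.741 V.

V ≈ 6.74 V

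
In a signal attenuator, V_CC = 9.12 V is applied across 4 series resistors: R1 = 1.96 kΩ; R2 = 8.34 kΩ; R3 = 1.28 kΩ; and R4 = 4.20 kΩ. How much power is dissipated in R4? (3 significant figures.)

The common current is I = 9.12/15.78 = 0.5779 mA.
P = I²R = 0.3340 × 4.20 = 1.403 mW.

P ≈ 1.40 mW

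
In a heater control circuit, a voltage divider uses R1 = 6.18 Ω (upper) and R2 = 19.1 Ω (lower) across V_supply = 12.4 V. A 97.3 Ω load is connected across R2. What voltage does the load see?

V_out ≈ 8.94 V

R2 ‖ R_L = (19.1 × 97.3)/(19.1 + 97.3) = 15.97 Ω.
Voltage divider with the loaded lower leg: V_out = 12.4 × 15.97/(6.18 + 15.97) = 12.4 × 0.7209 = 8.940 V.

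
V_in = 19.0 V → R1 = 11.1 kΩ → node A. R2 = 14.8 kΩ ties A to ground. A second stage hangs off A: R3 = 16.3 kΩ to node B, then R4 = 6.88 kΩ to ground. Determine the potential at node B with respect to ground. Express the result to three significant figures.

V_B ≈ 2.53 V

Node A sees R2 in parallel with the series input of stage 2, R3 + R4 = 23.18 kΩ.
R2 ‖ (R3+R4) = 9.033 kΩ.
First divider: V_A = V_in · 9.033/(11.1 + 9.033) = 8.525 V.
Then the unloaded second divider: V_B = V_A × R4/(R3+R4) = 8.525 × 0.2968 = 2.530 V.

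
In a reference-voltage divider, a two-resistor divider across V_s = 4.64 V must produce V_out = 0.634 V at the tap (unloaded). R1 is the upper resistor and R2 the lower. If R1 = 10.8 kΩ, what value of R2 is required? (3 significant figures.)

Required fraction k = V_out/V_s = 0.1366.
Rearranging, R2 = R1·k/(1−k) = 10.8 × 0.1583 = 1.709 kΩ.

R2 ≈ 1.71 kΩ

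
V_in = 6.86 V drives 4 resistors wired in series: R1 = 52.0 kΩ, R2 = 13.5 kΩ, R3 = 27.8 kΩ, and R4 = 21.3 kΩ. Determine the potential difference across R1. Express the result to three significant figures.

V ≈ 3.11 V

Total series resistance ΣR = 52.0 + 13.5 + 27.8 + 21.3 = 114.6 kΩ.
By the voltage-divider rule, V = 6.86 × 52.00/114.6 = 3.113 V.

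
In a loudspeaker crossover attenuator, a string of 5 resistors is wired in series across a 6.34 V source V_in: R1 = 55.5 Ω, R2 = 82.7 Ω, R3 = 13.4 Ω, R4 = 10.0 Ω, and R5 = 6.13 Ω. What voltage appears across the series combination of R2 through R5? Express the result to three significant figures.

V ≈ 4.24 V

Series total: ΣR = 55.5 + 82.7 + 13.4 + 10.0 + 6.13 = 167.7 Ω.
R_{R2..R5} = 82.7 + 13.4 + 10.0 + 6.13 = 112.2 Ω.
By the voltage-divider rule, V = 6.34 × 112.2/167.7 = 4.242 V.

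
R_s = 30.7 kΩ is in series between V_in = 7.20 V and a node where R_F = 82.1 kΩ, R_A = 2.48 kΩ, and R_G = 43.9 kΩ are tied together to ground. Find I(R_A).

I ≈ 0.201 mA

Combine the parallel branches: R_p = (1/82.1 + 1/2.48 + 1/43.9)⁻¹ = 2.282 kΩ.
V_A by voltage divider: V_A = 7.20 × 2.282/(30.7 + 2.282) = 0.4982 V.
I(R_A) = V_A / R_A = 0.4982/2.48 = 0.2009 mA.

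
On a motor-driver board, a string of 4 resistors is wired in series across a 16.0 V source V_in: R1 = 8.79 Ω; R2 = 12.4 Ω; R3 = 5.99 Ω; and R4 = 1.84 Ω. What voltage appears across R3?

V ≈ 3.30 V

ΣR = 8.79 + 12.4 + 5.99 + 1.84 = 29.02 Ω.
By the voltage-divider rule, V = 16.0 × 5.990/29.02 = 3.303 V.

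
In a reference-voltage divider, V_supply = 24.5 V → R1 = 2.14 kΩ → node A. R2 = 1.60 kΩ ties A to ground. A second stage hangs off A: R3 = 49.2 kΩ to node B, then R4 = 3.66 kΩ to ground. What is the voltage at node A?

The second stage (R3 + R4 = 52.86 kΩ) loads node A in parallel with R2.
Effective lower resistance at A: R2 ‖ 52.86 = 1.553 kΩ.
First divider: V_A = V_supply · 1.553/(2.14 + 1.553) = 10.30 V.

V_A ≈ 10.3 V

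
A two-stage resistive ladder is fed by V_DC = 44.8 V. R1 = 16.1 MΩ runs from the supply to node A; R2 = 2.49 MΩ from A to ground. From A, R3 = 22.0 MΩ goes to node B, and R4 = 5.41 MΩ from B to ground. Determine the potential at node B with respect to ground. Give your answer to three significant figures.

V_B ≈ 1.10 V

Looking into the second stage from A: R3 + R4 = 27.41 MΩ appears in parallel with R2.
R2 ‖ (R3+R4) = 2.283 MΩ.
First divider: V_A = V_DC · 2.283/(16.1 + 2.283) = 5.563 V.
V_B = V_A × 0.1974 = 1.098 V.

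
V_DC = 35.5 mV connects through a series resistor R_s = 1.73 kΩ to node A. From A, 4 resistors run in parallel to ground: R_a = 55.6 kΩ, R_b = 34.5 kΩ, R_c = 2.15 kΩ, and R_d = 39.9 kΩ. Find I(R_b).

Parallel bank: R_p = 1/(1/55.6 + 1/34.5 + 1/2.15 + 1/39.9) = 1.862 kΩ.
V_A by voltage divider: V_A = 35.5 × 1.862/(1.73 + 1.862) = 18.40 mV.
I(R_b) = V_A / R_b = 18.40/34.5 = 0.5334 µA.
(Check via current divider: I_total = 9.884 µA; share G_k/ΣG = 0.05396 → same result.)

I ≈ 0.533 µA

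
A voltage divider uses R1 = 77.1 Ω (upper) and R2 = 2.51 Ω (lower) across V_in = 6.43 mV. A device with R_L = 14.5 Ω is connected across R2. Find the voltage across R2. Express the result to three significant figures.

The load sits in parallel with R2, giving an effective lower resistance R2' = R2·R_L/(R2+R_L) = 2.140 Ω.
Voltage divider with the loaded lower leg: V_out = 6.43 × 2.140/(77.1 + 2.140) = 6.43 × 0.02700 = 0.1736 mV.

V_out ≈ 0.174 mV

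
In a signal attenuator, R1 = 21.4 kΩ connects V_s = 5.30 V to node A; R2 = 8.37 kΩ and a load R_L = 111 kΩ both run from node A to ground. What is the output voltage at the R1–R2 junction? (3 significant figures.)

V_out ≈ 1.41 V

First combine the lower leg with the load: R2 ‖ R_L = 7.783 kΩ.
Then V_out = V_s · R2'/(R1 + R2') = 5.30 × 7.783/29.18 = 1.414 V.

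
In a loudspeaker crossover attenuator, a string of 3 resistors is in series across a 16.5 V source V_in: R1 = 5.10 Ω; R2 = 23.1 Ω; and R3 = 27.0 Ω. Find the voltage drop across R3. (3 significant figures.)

V ≈ 8.07 V

ΣR = 5.10 + 23.1 + 27.0 = 55.20 Ω.
Voltage divider: V = V_in · (27.00 / 55.20) = 16.5 × 0.4891 = 8.071 V.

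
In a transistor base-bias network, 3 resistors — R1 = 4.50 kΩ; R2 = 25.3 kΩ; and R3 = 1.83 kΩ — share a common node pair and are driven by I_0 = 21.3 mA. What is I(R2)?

I ≈ 1.04 mA

ΣG = 1/4.50 + 1/25.3 + 1/1.83 = 0.8082.
By the current-divider rule, I = I_0 · G_k/ΣG = 21.3 × 0.04891 = 1.042 mA.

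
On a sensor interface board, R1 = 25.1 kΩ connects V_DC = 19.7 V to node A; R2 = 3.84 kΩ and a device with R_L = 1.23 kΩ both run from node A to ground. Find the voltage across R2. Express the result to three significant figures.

R2 ‖ R_L = (3.84 × 1.23)/(3.84 + 1.23) = 0.9316 kΩ.
Voltage divider with the loaded lower leg: V_out = 19.7 × 0.9316/(25.1 + 0.9316) = 19.7 × 0.03579 = 0.7050 V.

V_out ≈ 0.705 V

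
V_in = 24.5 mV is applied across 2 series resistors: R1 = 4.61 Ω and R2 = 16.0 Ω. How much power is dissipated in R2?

P ≈ 22.6 µW

Series current I = V_in/ΣR = 24.5/20.61 = 1.189 mA.
P = I²R = 1.413 × 16.0 = 22.61 µW.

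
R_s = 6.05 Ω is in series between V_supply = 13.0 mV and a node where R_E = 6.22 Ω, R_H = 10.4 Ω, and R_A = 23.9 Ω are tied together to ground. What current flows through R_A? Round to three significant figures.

I ≈ 0.194 mA

Parallel bank: R_p = 1/(1/6.22 + 1/10.4 + 1/23.9) = 3.347 Ω.
V_A by voltage divider: V_A = 13.0 × 3.347/(6.05 + 3.347) = 4.630 mV.
Branch current I = V_A/R_A = 4.630/23.9 = 0.1937 mA.
(Equivalently: I_total = 1.383 mA, then current-divider fraction G_k/ΣG = 0.1400.)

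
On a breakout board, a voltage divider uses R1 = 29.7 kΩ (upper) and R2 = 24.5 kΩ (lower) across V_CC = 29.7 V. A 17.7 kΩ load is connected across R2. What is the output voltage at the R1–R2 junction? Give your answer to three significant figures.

V_out ≈ 7.63 V

The load sits in parallel with R2, giving an effective lower resistance R2' = R2·R_L/(R2+R_L) = 10.28 kΩ.
Now apply the divider: V_out = 29.7 × 0.2571 = 7.635 V.
(Unloaded it would be 13.4 V; the load pulls it down.)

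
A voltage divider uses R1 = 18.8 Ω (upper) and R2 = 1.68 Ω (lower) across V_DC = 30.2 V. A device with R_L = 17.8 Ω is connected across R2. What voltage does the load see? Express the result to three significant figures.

V_out ≈ 2.28 V

First combine the lower leg with the load: R2 ‖ R_L = 1.535 Ω.
Voltage divider with the loaded lower leg: V_out = 30.2 × 1.535/(18.8 + 1.535) = 30.2 × 0.07549 = 2.280 V.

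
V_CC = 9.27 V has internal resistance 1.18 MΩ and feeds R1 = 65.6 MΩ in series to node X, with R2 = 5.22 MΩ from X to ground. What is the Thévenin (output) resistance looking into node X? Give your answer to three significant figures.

R_th ≈ 4.84 MΩ

R1' = 1.18 + 65.6 = 66.78 MΩ (source resistance + R1).
Looking into X with the source shorted: R_th = R1'·R2/(R1'+R2) = 66.78 × 5.22/72.00 = 4.842 MΩ.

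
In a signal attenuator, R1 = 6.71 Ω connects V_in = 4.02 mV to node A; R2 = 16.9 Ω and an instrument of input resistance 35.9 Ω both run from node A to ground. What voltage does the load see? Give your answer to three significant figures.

First combine the lower leg with the load: R2 ‖ R_L = 11.49 Ω.
Voltage divider with the loaded lower leg: V_out = 4.02 × 11.49/(6.71 + 11.49) = 4.02 × 0.6313 = 2.538 mV.
(Unloaded it would be 2.88 mV; the load pulls it down.)

V_out ≈ 2.54 mV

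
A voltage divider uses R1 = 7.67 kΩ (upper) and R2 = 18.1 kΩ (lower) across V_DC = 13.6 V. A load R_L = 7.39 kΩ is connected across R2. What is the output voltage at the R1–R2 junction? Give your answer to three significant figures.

First combine the lower leg with the load: R2 ‖ R_L = 5.248 kΩ.
Then V_out = V_DC · R2'/(R1 + R2') = 13.6 × 5.248/12.92 = 5.525 V.

V_out ≈ 5.52 V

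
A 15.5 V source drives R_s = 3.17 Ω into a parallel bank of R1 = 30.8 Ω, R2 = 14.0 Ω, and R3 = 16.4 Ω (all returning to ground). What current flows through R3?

I ≈ 0.621 A

Equivalent of the parallel group: R_p = 6.065 Ω.
Node voltage V_A = V_DC · R_p/(R_s + R_p) = 15.5 × 0.6568 = 10.18 V.
I(R3) = V_A / R3 = 10.18/16.4 = 0.6207 A.
(Check via current divider: I_total = 1.678 A; share G_k/ΣG = 0.3698 → same result.)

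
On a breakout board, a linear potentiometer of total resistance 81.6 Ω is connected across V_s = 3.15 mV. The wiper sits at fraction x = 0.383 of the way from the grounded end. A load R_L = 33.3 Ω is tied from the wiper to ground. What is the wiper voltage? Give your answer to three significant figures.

V_out ≈ 0.764 mV

Split the track: R_lower = x·R_p = 31.25 Ω, R_upper = (1−x)·R_p = 50.35 Ω.
R_L loads the lower segment: effective lower R = 16.12 Ω.
V_out = 3.15 × 16.12/(50.35 + 16.12) = 0.7640 mV.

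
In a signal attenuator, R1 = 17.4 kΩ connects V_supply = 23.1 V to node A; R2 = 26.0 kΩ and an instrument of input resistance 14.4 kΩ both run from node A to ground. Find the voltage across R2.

R2 ‖ R_L = (26.0 × 14.4)/(26.0 + 14.4) = 9.267 kΩ.
Then V_out = V_supply · R2'/(R1 + R2') = 23.1 × 9.267/26.67 = 8.028 V.

V_out ≈ 8.03 V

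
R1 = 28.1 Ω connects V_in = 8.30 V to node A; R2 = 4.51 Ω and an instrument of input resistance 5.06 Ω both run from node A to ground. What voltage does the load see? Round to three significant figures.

V_out ≈ 0.649 V

R2 ‖ R_L = (4.51 × 5.06)/(4.51 + 5.06) = 2.385 Ω.
Now apply the divider: V_out = 8.30 × 0.07822 = 0.6493 V.
(Unloaded it would be 1.15 V; the load pulls it down.)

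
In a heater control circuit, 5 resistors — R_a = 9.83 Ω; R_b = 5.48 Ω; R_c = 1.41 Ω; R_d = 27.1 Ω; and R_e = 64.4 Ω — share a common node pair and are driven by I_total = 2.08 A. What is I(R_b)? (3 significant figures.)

Total conductance ΣG = 1/9.83 + 1/5.48 + 1/1.41 + 1/27.1 + 1/64.4 = 1.046 (units of 1/Ω).
R_b takes the fraction G_k/ΣG = 0.1825/1.046 = 0.1745, so I = 2.08 × 0.1745 = 0.3629 A.

I ≈ 0.363 A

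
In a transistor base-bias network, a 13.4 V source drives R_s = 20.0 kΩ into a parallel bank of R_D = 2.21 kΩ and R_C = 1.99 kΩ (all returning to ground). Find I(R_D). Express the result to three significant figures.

I ≈ 0.302 mA

Equivalent of the parallel group: R_p = 1.047 kΩ.
Node voltage V_A = V_s · R_p/(R_s + R_p) = 13.4 × 0.04975 = 0.6667 V.
I(R_D) = V_A / R_D = 0.6667/2.21 = 0.3017 mA.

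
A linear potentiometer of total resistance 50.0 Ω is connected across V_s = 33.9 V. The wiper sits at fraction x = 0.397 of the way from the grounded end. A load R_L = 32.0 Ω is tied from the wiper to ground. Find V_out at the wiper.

V_out ≈ 9.79 V

Lower segment x·R_p = 19.85 Ω; upper segment (1−x)·R_p = 30.15 Ω.
R_L loads the lower segment: effective lower R = 12.25 Ω.
Loaded-divider output: V_out = 33.9 × 0.2889 = 9.795 V.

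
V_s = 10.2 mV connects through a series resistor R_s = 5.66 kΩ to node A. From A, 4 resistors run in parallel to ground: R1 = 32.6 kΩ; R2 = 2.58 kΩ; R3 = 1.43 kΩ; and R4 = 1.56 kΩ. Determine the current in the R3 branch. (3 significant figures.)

Parallel bank: R_p = 1/(1/32.6 + 1/2.58 + 1/1.43 + 1/1.56) = 0.5686 kΩ.
Node voltage V_A = V_s · R_p/(R_s + R_p) = 10.2 × 0.09129 = 0.9312 mV.
I(R3) = V_A / R3 = 0.9312/1.43 = 0.6512 µA.

I ≈ 0.651 µA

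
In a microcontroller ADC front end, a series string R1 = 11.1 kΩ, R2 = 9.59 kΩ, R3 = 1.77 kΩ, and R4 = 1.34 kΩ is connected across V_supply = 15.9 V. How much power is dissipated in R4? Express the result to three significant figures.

P ≈ 0.598 mW

The common current is I = 15.9/23.80 = 0.6681 mA.
P(R4) = I²·R4 = (0.6681)² × 1.34 = 0.5981 mW.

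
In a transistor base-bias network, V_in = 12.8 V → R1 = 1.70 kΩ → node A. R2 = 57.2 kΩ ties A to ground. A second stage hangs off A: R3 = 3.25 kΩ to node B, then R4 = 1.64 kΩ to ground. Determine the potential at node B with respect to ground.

V_B ≈ 3.12 V

Looking into the second stage from A: R3 + R4 = 4.890 kΩ appears in parallel with R2.
R2 ‖ (R3+R4) = 4.505 kΩ.
V_A = 12.8 × 4.505/(1.70 + 4.505) = 9.293 V.
Stage 2 is unloaded, so V_B = V_A · R4/(R3+R4) = 9.293 × 1.64/4.890 = 3.117 V.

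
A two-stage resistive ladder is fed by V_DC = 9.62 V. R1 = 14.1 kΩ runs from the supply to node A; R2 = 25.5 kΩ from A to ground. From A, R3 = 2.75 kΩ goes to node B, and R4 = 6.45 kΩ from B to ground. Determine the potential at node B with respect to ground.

Looking into the second stage from A: R3 + R4 = 9.200 kΩ appears in parallel with R2.
Effective lower resistance at A: R2 ‖ 9.200 = 6.761 kΩ.
First divider: V_A = V_DC · 6.761/(14.1 + 6.761) = 3.118 V.
Stage 2 is unloaded, so V_B = V_A · R4/(R3+R4) = 3.118 × 6.45/9.200 = 2.186 V.

V_B ≈ 2.19 V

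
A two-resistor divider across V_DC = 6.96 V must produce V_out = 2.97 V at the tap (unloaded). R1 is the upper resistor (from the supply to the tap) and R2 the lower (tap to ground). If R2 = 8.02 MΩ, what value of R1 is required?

R1 ≈ 10.8 MΩ

V_out/V_DC = R2/(R1+R2) = 0.4267.
So R1 = R2 · (V_DC/V_out − 1) = 8.02 × (6.96/2.97 − 1) = 8.02 × 1.343 = 10.77 MΩ.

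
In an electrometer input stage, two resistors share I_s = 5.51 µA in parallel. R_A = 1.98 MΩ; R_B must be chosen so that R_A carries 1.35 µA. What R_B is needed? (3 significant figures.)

R_B ≈ 0.643 MΩ

The fraction through R_A equals R_B/(R_A+R_B).
1.35/5.51 = R_B/(R_A + R_B) → R_B = R_A · (0.2450)/(1 − 0.2450) = 1.98 × 0.3245 = 0.6425 MΩ.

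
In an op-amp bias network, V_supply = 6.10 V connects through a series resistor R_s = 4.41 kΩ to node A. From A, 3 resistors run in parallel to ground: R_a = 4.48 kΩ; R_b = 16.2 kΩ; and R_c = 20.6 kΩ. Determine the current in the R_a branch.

I ≈ 0.551 mA

Combine the parallel branches: R_p = (1/4.48 + 1/16.2 + 1/20.6)⁻¹ = 2.999 kΩ.
V_A = 6.10 × 2.999/7.409 = 2.469 V.
I(R_a) = V_A / R_a = 2.469/4.48 = 0.5511 mA.
(Equivalently: I_total = 0.8234 mA, then current-divider fraction G_k/ΣG = 0.6693.)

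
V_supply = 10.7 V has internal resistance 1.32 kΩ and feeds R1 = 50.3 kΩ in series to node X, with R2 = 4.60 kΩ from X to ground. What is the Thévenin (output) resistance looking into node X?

R_th ≈ 4.22 kΩ

R1' = 1.32 + 50.3 = 51.62 kΩ (source resistance + R1).
Zeroing V_supply shorts the top of R1' to ground, so R_th = R1' ‖ R2 = 4.224 kΩ.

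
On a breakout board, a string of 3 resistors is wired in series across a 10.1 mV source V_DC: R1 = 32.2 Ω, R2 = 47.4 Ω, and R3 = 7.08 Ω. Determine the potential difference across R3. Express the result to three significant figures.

V ≈ 0.825 mV

Series total: ΣR = 32.2 + 47.4 + 7.08 = 86.68 Ω.
Voltage divider: V = V_DC · (7.080 / 86.68) = 10.1 × 0.08168 = 0.8250 mV.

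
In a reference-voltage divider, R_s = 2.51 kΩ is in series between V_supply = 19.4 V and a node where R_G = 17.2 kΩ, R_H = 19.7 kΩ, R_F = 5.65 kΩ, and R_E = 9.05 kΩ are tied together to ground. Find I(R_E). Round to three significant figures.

Combine the parallel branches: R_p = (1/17.2 + 1/19.7 + 1/5.65 + 1/9.05)⁻¹ = 2.523 kΩ.
V_A by voltage divider: V_A = 19.4 × 2.523/(2.51 + 2.523) = 9.725 V.
Branch current I = V_A/R_E = 9.725/9.05 = 1.075 mA.

I ≈ 1.07 mA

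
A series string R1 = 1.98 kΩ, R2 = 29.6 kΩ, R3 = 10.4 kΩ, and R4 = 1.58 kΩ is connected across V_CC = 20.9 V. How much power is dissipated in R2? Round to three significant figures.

P ≈ 6.81 mW

ΣR = 43.56 kΩ → I = 20.9/43.56 = 0.4798 mA.
V(R2) = I·R = 14.20 V; P = V·I = 14.20 × 0.4798 = 6.814 mW.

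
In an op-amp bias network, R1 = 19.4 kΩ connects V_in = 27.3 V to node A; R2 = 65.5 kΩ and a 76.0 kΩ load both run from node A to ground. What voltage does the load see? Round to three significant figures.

First combine the lower leg with the load: R2 ‖ R_L = 35.18 kΩ.
Voltage divider with the loaded lower leg: V_out = 27.3 × 35.18/(19.4 + 35.18) = 27.3 × 0.6446 = 17.60 V.
(Unloaded it would be 21.1 V; the load pulls it down.)

V_out ≈ 17.6 V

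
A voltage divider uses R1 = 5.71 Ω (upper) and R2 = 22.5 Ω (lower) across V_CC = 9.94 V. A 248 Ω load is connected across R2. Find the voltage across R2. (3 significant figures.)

R2 ‖ R_L = (22.5 × 248)/(22.5 + 248) = 20.63 Ω.
Voltage divider with the loaded lower leg: V_out = 9.94 × 20.63/(5.71 + 20.63) = 9.94 × 0.7832 = 7.785 V.

V_out ≈ 7.79 V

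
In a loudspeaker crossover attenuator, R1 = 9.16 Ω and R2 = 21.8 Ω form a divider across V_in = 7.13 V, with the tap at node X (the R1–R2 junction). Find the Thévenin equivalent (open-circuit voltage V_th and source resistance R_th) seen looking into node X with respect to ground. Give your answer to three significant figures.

V_th is the unloaded tap voltage: V_in · R2/(R1+R2) = 7.13 × 0.7041 = 5.020 V.
Zeroing V_in shorts the top of R1 to ground, so R_th = R1 ‖ R2 = 6.450 Ω.

V_th ≈ 5.02 V, R_th ≈ 6.45 Ω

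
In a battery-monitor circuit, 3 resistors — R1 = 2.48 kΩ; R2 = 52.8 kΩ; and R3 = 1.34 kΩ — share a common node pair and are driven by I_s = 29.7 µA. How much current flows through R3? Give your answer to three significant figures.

I ≈ 19.0 µA

Total conductance ΣG = 1/2.48 + 1/52.8 + 1/1.34 = 1.168 (units of 1/kΩ).
R3 takes the fraction G_k/ΣG = 0.7463/1.168 = 0.6387, so I = 29.7 × 0.6387 = 18.97 µA.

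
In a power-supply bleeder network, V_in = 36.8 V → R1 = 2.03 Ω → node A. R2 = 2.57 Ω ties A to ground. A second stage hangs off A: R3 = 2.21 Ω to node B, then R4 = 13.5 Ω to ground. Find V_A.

Node A sees R2 in parallel with the series input of stage 2, R3 + R4 = 15.71 Ω.
Effective lower resistance at A: R2 ‖ 15.71 = 2.209 Ω.
So V_A = 36.8 × 0.5211 = 19.18 V.

V_A ≈ 19.2 V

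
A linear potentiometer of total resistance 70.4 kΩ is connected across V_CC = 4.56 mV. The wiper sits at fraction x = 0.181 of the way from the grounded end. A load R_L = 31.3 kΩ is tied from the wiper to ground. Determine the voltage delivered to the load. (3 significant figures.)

Split the track: R_lower = x·R_p = 12.74 kΩ, R_upper = (1−x)·R_p = 57.66 kΩ.
(x·R_p) ‖ R_L = 9.056 kΩ.
V_out = 4.56 × 9.056/(57.66 + 9.056) = 0.6190 mV.

V_out ≈ 0.619 mV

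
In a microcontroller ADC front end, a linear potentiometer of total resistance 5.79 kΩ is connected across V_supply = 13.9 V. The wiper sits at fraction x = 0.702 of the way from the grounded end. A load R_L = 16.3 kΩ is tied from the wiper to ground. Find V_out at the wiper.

Lower segment x·R_p = 4.065 kΩ; upper segment (1−x)·R_p = 1.725 kΩ.
(x·R_p) ‖ R_L = 3.253 kΩ.
Then V_out = V_supply · 3.253/(1.725 + 3.253) = 9.083 V.

V_out ≈ 9.08 V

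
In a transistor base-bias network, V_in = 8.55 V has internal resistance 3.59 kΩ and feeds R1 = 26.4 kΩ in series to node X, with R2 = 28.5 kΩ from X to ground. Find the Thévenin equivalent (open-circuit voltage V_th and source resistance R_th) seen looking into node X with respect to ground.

R1' = 3.59 + 26.4 = 29.99 kΩ (source resistance + R1).
With X open, the divider is unloaded: V_th = 8.55 × 28.5/58.49 = 4.166 V.
Looking into X with the source shorted: R_th = R1'·R2/(R1'+R2) = 29.99 × 28.5/58.49 = 14.61 kΩ.

V_th ≈ 4.17 V, R_th ≈ 14.6 kΩ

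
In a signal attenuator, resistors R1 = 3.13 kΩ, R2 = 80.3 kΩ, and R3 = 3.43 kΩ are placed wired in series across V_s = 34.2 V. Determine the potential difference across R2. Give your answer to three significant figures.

V ≈ 31.6 V

Total series resistance ΣR = 3.13 + 80.3 + 3.43 = 86.86 kΩ.
By the voltage-divider rule, V = 34.2 × 80.30/86.86 = 31.62 V.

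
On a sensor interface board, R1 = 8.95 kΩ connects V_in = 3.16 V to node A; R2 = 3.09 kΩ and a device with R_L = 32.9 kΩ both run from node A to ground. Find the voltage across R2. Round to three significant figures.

V_out ≈ 0.758 V

R2 ‖ R_L = (3.09 × 32.9)/(3.09 + 32.9) = 2.825 kΩ.
Now apply the divider: V_out = 3.16 × 0.2399 = 0.7581 V.
(Unloaded it would be 0.811 V; the load pulls it down.)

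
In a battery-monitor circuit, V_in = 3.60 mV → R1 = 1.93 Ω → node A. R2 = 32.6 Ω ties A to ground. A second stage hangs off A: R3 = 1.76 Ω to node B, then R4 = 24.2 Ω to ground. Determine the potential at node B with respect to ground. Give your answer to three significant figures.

Node A sees R2 in parallel with the series input of stage 2, R3 + R4 = 25.96 Ω.
Effective lower resistance at A: R2 ‖ 25.96 = 14.45 Ω.
First divider: V_A = V_in · 14.45/(1.93 + 14.45) = 3.176 mV.
V_B = V_A × 0.9322 = 2.961 mV.

V_B ≈ 2.96 mV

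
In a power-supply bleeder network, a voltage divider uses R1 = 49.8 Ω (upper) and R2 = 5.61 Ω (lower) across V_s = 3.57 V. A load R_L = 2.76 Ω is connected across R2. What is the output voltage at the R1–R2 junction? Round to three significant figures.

R2 ‖ R_L = (5.61 × 2.76)/(5.61 + 2.76) = 1.850 Ω.
Now apply the divider: V_out = 3.57 × 0.03582 = 0.1279 V.

V_out ≈ 0.128 V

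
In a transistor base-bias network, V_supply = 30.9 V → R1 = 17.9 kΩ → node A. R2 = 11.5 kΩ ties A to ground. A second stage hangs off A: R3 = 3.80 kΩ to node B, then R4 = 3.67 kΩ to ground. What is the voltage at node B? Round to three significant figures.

The second stage (R3 + R4 = 7.470 kΩ) loads node A in parallel with R2.
Effective lower resistance at A: R2 ‖ 7.470 = 4.528 kΩ.
So V_A = 30.9 × 0.2019 = 6.239 V.
Then the unloaded second divider: V_B = V_A × R4/(R3+R4) = 6.239 × 0.4913 = 3.065 V.

V_B ≈ 3.07 V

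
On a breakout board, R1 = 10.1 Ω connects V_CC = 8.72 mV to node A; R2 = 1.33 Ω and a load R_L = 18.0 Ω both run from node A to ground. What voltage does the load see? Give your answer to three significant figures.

The load sits in parallel with R2, giving an effective lower resistance R2' = R2·R_L/(R2+R_L) = 1.238 Ω.
Voltage divider with the loaded lower leg: V_out = 8.72 × 1.238/(10.1 + 1.238) = 8.72 × 0.1092 = 0.9525 mV.

V_out ≈ 0.952 mV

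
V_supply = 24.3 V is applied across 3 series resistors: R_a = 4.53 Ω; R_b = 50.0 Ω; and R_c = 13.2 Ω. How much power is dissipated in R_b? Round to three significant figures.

ΣR = 67.73 Ω → I = 24.3/67.73 = 0.3588 A.
V(R_b) = I·R = 17.94 V; P = V·I = 17.94 × 0.3588 = 6.436 W.

P ≈ 6.44 W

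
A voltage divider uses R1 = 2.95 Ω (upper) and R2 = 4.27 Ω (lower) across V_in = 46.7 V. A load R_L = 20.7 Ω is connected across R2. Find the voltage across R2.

V_out ≈ 25.5 V

The load sits in parallel with R2, giving an effective lower resistance R2' = R2·R_L/(R2+R_L) = 3.540 Ω.
Now apply the divider: V_out = 46.7 × 0.5454 = 25.47 V.
(Unloaded it would be 27.6 V; the load pulls it down.)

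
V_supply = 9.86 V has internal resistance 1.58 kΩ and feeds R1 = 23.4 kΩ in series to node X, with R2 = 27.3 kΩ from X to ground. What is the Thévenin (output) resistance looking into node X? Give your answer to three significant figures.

R1' = 1.58 + 23.4 = 24.98 kΩ (source resistance + R1).
With V_supply suppressed (replaced by a short), R_th = R1' ‖ R2 = (24.98 × 27.3)/(24.98 + 27.3) = 13.04 kΩ.

R_th ≈ 13.0 kΩ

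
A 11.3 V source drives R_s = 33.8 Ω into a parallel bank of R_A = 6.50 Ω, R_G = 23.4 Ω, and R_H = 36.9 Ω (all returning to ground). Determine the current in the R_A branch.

I ≈ 0.203 A

Combine the parallel branches: R_p = (1/6.50 + 1/23.4 + 1/36.9)⁻¹ = 4.471 Ω.
V_A = 11.3 × 4.471/38.27 = 1.320 V.
I(R_A) = V_A / R_A = 1.320/6.50 = 0.2031 A.
(Check via current divider: I_total = 0.2953 A; share G_k/ΣG = 0.6878 → same result.)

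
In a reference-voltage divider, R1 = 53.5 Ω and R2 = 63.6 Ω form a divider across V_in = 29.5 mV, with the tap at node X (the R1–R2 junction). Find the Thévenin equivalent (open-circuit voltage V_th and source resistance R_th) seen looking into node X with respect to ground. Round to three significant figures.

With X open, the divider is unloaded: V_th = 29.5 × 63.6/117.1 = 16.02 mV.
Zeroing V_in shorts the top of R1 to ground, so R_th = R1 ‖ R2 = 29.06 Ω.

V_th ≈ 16.0 mV, R_th ≈ 29.1 Ω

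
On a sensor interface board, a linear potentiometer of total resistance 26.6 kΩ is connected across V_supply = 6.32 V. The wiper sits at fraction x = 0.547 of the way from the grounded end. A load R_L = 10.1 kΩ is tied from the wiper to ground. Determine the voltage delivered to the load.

V_out ≈ 2.09 V

Lower segment x·R_p = 14.55 kΩ; upper segment (1−x)·R_p = 12.05 kΩ.
R_L loads the lower segment: effective lower R = 5.962 kΩ.
Loaded-divider output: V_out = 6.32 × 0.3310 = 2.092 V.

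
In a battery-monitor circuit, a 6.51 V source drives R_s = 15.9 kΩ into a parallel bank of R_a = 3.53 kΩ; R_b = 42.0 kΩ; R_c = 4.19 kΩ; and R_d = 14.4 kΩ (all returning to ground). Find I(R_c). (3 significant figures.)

Combine the parallel branches: R_p = (1/3.53 + 1/42.0 + 1/4.19 + 1/14.4)⁻¹ = 1.625 kΩ.
V_A = 6.51 × 1.625/17.53 = 0.6038 V.
I(R_c) = V_A / R_c = 0.6038/4.19 = 0.1441 mA.

I ≈ 0.144 mA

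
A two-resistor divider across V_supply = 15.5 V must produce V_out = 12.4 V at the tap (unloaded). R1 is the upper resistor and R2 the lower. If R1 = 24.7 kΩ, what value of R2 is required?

R2 ≈ 98.8 kΩ

V_out/V_supply = R2/(R1+R2) = 0.8000.
R2 = R1 · 0.8000/(1 − 0.8000) = 98.80 kΩ.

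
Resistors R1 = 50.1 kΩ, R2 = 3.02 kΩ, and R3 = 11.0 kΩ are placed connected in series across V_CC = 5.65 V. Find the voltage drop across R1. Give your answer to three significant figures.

V ≈ 4.41 V

Total series resistance ΣR = 50.1 + 3.02 + 11.0 = 64.12 kΩ.
By the voltage-divider rule, V = 5.65 × 50.10/64.12 = 4.415 V.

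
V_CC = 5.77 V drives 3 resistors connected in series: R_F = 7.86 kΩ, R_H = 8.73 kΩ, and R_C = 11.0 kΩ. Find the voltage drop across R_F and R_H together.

ΣR = 7.86 + 8.73 + 11.0 = 27.59 kΩ.
R_{R_F..R_H} = 7.86 + 8.73 = 16.59 kΩ.
V = V_CC · R/ΣR = 5.77 × 0.6013 = 3.470 V.

V ≈ 3.47 V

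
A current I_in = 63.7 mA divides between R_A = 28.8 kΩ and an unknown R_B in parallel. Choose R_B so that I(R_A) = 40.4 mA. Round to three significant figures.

R_B ≈ 49.9 kΩ

Two-branch current divider: I_A = I_in · R_B/(R_A + R_B).
40.4/63.7 = R_B/(R_A + R_B) → R_B = R_A · (0.6342)/(1 − 0.6342) = 28.8 × 1.734 = 49.94 kΩ.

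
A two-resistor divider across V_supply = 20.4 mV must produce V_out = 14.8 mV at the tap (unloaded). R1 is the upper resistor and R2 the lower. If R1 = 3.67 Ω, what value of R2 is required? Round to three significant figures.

Required fraction k = V_out/V_supply = 0.7255.
So R2 = R1 · V_out/(V_supply − V_out) = 3.67 × 14.8/(20.4 − 14.8) = 3.67 × 2.643 = 9.699 Ω.

R2 ≈ 9.70 Ω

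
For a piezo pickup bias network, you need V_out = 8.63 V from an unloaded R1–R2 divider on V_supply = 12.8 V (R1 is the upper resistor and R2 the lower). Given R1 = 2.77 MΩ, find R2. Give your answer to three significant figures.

R2 ≈ 5.73 MΩ

Required fraction k = V_out/V_supply = 0.6742.
Rearranging, R2 = R1·k/(1−k) = 2.77 × 2.070 = 5.733 MΩ.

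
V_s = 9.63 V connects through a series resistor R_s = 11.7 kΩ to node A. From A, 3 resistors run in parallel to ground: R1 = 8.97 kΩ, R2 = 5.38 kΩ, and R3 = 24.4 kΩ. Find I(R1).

I ≈ 0.217 mA

Equivalent of the parallel group: R_p = 2.956 kΩ.
Node voltage V_A = V_s · R_p/(R_s + R_p) = 9.63 × 0.2017 = 1.942 V.
Branch current I = V_A/R1 = 1.942/8.97 = 0.2165 mA.
(Equivalently: I_total = 0.6571 mA, then current-divider fraction G_k/ΣG = 0.3295.)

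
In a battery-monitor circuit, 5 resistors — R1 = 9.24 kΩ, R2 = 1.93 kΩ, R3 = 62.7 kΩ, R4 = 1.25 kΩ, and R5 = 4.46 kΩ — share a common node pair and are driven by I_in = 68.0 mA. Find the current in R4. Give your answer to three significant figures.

I ≈ 32.6 mA

ΣG = 1/9.24 + 1/1.93 + 1/62.7 + 1/1.25 + 1/4.46 = 1.667.
R4 takes the fraction G_k/ΣG = 0.8000/1.667 = 0.4800, so I = 68.0 × 0.4800 = 32.64 mA.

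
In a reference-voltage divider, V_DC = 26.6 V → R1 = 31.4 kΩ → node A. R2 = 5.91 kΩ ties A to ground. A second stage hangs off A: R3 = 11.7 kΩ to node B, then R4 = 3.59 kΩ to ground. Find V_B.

V_B ≈ 0.746 V

The second stage (R3 + R4 = 15.29 kΩ) loads node A in parallel with R2.
R2 ‖ (R3+R4) = 4.262 kΩ.
V_A = 26.6 × 4.262/(31.4 + 4.262) = 3.179 V.
V_B = V_A × 0.2348 = 0.7465 V.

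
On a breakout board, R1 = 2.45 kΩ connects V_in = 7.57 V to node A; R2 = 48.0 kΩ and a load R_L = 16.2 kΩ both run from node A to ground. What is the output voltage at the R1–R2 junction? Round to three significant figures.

First combine the lower leg with the load: R2 ‖ R_L = 12.11 kΩ.
Now apply the divider: V_out = 7.57 × 0.8318 = 6.296 V.

V_out ≈ 6.30 V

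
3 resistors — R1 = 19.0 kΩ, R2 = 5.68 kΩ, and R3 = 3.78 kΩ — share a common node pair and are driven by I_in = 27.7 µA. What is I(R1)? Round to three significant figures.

I ≈ 2.96 µA

Conductances: ΣG = 1/19.0 + 1/5.68 + 1/3.78 = 0.4932 (1/kΩ).
Current divider: I(R1) = I_in · G_k/ΣG = 27.7 × (0.05263/0.4932) = 27.7 × 0.1067 = 2.956 µA.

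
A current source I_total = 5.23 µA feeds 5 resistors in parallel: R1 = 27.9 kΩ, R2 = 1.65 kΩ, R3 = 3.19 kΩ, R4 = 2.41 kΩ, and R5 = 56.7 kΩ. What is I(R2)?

Total conductance ΣG = 1/27.9 + 1/1.65 + 1/3.19 + 1/2.41 + 1/56.7 = 1.388 (units of 1/kΩ).
Current divider: I(R2) = I_total · G_k/ΣG = 5.23 × (0.6061/1.388) = 5.23 × 0.4367 = 2.284 µA.

I ≈ 2.28 µA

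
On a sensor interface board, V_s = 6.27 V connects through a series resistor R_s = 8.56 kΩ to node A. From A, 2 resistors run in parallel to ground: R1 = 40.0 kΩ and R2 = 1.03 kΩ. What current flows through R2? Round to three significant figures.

I ≈ 0.639 mA

Equivalent of the parallel group: R_p = 1.004 kΩ.
Node voltage V_A = V_s · R_p/(R_s + R_p) = 6.27 × 0.1050 = 0.6583 V.
Branch current I = V_A/R2 = 0.6583/1.03 = 0.6391 mA.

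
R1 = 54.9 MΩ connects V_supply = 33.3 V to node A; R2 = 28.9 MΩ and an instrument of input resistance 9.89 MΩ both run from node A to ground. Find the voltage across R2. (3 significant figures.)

V_out ≈ 3.94 V

First combine the lower leg with the load: R2 ‖ R_L = 7.368 MΩ.
Voltage divider with the loaded lower leg: V_out = 33.3 × 7.368/(54.9 + 7.368) = 33.3 × 0.1183 = 3.940 V.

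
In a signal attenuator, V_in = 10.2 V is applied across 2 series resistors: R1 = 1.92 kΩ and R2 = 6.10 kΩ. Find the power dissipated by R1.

P ≈ 3.11 mW

ΣR = 8.020 kΩ → I = 10.2/8.020 = 1.272 mA.
V(R1) = I·R = 2.442 V; P = V·I = 2.442 × 1.272 = 3.106 mW.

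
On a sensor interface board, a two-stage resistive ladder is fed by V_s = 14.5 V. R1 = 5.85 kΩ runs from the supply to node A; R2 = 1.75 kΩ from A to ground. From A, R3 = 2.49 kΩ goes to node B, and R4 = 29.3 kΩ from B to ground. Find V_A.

Looking into the second stage from A: R3 + R4 = 31.79 kΩ appears in parallel with R2.
R2 ‖ (R3+R4) = 1.659 kΩ.
First divider: V_A = V_s · 1.659/(5.85 + 1.659) = 3.203 V.

V_A ≈ 3.20 V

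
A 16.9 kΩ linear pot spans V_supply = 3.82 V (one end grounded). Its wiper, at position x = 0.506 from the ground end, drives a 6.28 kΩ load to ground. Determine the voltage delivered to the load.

V_out ≈ 1.16 V

Split the track: R_lower = x·R_p = 8.551 kΩ, R_upper = (1−x)·R_p = 8.349 kΩ.
R_L loads the lower segment: effective lower R = 3.621 kΩ.
Loaded-divider output: V_out = 3.82 × 0.3025 = 1.156 V.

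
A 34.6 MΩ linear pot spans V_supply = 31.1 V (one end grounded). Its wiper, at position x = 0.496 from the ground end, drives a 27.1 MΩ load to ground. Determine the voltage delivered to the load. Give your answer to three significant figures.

Split the track: R_lower = x·R_p = 17.16 MΩ, R_upper = (1−x)·R_p = 17.44 MΩ.
(x·R_p) ‖ R_L = 10.51 MΩ.
Then V_out = V_supply · 10.51/(17.44 + 10.51) = 11.69 V.

V_out ≈ 11.7 V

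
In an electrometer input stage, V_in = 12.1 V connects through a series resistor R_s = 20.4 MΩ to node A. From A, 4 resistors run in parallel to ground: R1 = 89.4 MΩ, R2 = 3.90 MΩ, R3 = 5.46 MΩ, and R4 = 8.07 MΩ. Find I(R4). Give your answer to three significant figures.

Parallel bank: R_p = 1/(1/89.4 + 1/3.90 + 1/5.46 + 1/8.07) = 1.740 MΩ.
Node voltage V_A = V_in · R_p/(R_s + R_p) = 12.1 × 0.07860 = 0.9510 V.
I(R4) = V_A / R4 = 0.9510/8.07 = 0.1178 µA.
(Check via current divider: I_total = 0.5465 µA; share G_k/ΣG = 0.2156 → same result.)

I ≈ 0.118 µA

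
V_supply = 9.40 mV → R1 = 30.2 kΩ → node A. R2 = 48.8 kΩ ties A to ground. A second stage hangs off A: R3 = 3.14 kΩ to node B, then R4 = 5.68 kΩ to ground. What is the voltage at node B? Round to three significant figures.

The second stage (R3 + R4 = 8.820 kΩ) loads node A in parallel with R2.
Effective lower resistance at A: R2 ‖ 8.820 = 7.470 kΩ.
V_A = 9.40 × 7.470/(30.2 + 7.470) = 1.864 mV.
V_B = V_A × 0.6440 = 1.200 mV.

V_B ≈ 1.20 mV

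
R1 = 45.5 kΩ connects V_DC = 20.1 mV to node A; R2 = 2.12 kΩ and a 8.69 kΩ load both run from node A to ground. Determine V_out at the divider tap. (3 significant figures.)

V_out ≈ 0.726 mV

The load sits in parallel with R2, giving an effective lower resistance R2' = R2·R_L/(R2+R_L) = 1.704 kΩ.
Voltage divider with the loaded lower leg: V_out = 20.1 × 1.704/(45.5 + 1.704) = 20.1 × 0.03610 = 0.7257 mV.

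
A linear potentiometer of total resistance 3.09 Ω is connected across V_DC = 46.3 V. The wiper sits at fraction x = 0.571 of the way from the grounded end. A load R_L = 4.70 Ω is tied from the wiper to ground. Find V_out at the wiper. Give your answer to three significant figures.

V_out ≈ 22.8 V

Split the track: R_lower = x·R_p = 1.764 Ω, R_upper = (1−x)·R_p = 1.326 Ω.
Lower segment in parallel with the load: 1.764 ‖ 4.70 = 1.283 Ω.
Loaded-divider output: V_out = 46.3 × 0.4918 = 22.77 V.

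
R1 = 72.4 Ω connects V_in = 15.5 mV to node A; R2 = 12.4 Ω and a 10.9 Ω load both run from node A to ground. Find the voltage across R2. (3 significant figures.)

The load sits in parallel with R2, giving an effective lower resistance R2' = R2·R_L/(R2+R_L) = 5.801 Ω.
Now apply the divider: V_out = 15.5 × 0.07418 = 1.150 mV.
(Unloaded it would be 2.27 mV; the load pulls it down.)

V_out ≈ 1.15 mV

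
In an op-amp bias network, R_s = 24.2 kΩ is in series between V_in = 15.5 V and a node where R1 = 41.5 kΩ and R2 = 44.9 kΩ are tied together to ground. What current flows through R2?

I ≈ 0.163 mA

Equivalent of the parallel group: R_p = 21.57 kΩ.
Node voltage V_A = V_in · R_p/(R_s + R_p) = 15.5 × 0.4712 = 7.304 V.
I(R2) = V_A / R2 = 7.304/44.9 = 0.1627 mA.
(Check via current divider: I_total = 0.3387 mA; share G_k/ΣG = 0.4803 → same result.)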